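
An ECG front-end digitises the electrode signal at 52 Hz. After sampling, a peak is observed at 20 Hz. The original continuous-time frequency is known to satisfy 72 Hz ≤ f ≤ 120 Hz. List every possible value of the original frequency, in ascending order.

Frequencies that alias to 20 Hz are k·fs ± 20 Hz for integer k ≥ 0.
k=0: 20 Hz.
k=1: 32 Hz, 72 Hz.
k=2: 84 Hz, 124 Hz.
k=3: 136 Hz, 176 Hz.
Within [72 Hz, 120 Hz]: 72 Hz, 84 Hz.

72 Hz, 84 Hz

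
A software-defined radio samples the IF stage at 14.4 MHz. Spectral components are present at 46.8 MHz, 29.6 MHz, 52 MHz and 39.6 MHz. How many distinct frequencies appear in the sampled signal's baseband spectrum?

3

fs/2 = 7.2 MHz.
46.8 MHz mod fs = 3.6 MHz.
3.6 MHz ≤ fs/2 = 7.2 MHz, appears at 3.6 MHz.
29.6 MHz mod fs = 0.8 MHz.
0.8 MHz ≤ fs/2 = 7.2 MHz, appears at 0.8 MHz.
52 MHz mod fs = 8.8 MHz.
8.8 MHz > fs/2 = 7.2 MHz, folds to fs − 8.8 MHz = 5.6 MHz.
39.6 MHz mod fs = 10.8 MHz.
10.8 MHz > fs/2 = 7.2 MHz, folds to fs − 10.8 MHz = 3.6 MHz.
Distinct values: {0.8 MHz, 3.6 MHz, 5.6 MHz} → 3.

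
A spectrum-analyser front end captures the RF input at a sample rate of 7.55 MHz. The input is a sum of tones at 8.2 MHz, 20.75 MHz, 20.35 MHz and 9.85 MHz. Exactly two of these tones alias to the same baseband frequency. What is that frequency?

2.3 MHz

fs/2 = 3.775 MHz.
8.2 MHz mod fs = 0.65 MHz.
0.65 MHz ≤ fs/2 = 3.775 MHz, appears at 0.65 MHz.
20.75 MHz mod fs = 5.65 MHz.
5.65 MHz > fs/2 = 3.775 MHz, folds to fs − 5.65 MHz = 1.9 MHz.
20.35 MHz mod fs = 5.25 MHz.
5.25 MHz > fs/2 = 3.775 MHz, folds to fs − 5.25 MHz = 2.3 MHz.
9.85 MHz mod fs = 2.3 MHz.
2.3 MHz ≤ fs/2 = 3.775 MHz, appears at 2.3 MHz.
9.85 MHz and 20.35 MHz both map to 2.3 MHz.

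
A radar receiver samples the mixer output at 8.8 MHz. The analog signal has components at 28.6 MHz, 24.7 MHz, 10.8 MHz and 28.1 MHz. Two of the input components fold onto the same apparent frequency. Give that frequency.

fs/2 = 4.4 MHz.
28.6 MHz mod fs = 2.2 MHz.
2.2 MHz ≤ fs/2 = 4.4 MHz, appears at 2.2 MHz.
24.7 MHz mod fs = 7.1 MHz.
7.1 MHz > fs/2 = 4.4 MHz, folds to fs − 7.1 MHz = 1.7 MHz.
10.8 MHz mod fs = 2 MHz.
2 MHz ≤ fs/2 = 4.4 MHz, appears at 2 MHz.
28.1 MHz mod fs = 1.7 MHz.
1.7 MHz ≤ fs/2 = 4.4 MHz, appears at 1.7 MHz.
24.7 MHz and 28.1 MHz both map to 1.7 MHz.

1.7 MHz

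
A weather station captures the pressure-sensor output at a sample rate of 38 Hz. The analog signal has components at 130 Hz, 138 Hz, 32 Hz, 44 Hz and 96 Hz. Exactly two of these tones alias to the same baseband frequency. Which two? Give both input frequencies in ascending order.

fs/2 = 19 Hz.
130 Hz mod fs = 16 Hz.
16 Hz ≤ fs/2 = 19 Hz, appears at 16 Hz.
138 Hz mod fs = 24 Hz.
24 Hz > fs/2 = 19 Hz, folds to fs − 24 Hz = 14 Hz.
32 Hz > fs/2 = 19 Hz, folds to fs − 32 Hz = 6 Hz.
44 Hz mod fs = 6 Hz.
6 Hz ≤ fs/2 = 19 Hz, appears at 6 Hz.
96 Hz mod fs = 20 Hz.
20 Hz > fs/2 = 19 Hz, folds to fs − 20 Hz = 18 Hz.
32 Hz and 44 Hz both map to 6 Hz.

32 Hz, 44 Hz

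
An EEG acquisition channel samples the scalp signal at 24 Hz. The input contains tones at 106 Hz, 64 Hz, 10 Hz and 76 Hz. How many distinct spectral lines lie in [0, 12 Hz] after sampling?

fs/2 = 12 Hz.
106 Hz mod fs = 10 Hz.
10 Hz ≤ fs/2 = 12 Hz, appears at 10 Hz.
64 Hz mod fs = 16 Hz.
16 Hz > fs/2 = 12 Hz, folds to fs − 16 Hz = 8 Hz.
10 Hz ≤ fs/2 = 12 Hz, passes unchanged.
76 Hz mod fs = 4 Hz.
4 Hz ≤ fs/2 = 12 Hz, appears at 4 Hz.
Distinct values: {4 Hz, 8 Hz, 10 Hz} → 3.

3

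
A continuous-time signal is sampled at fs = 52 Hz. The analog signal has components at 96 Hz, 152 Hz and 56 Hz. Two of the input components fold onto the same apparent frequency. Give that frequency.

4 Hz

fs/2 = 26 Hz.
96 Hz mod fs = 44 Hz.
44 Hz > fs/2 = 26 Hz, folds to fs − 44 Hz = 8 Hz.
152 Hz mod fs = 48 Hz.
48 Hz > fs/2 = 26 Hz, folds to fs − 48 Hz = 4 Hz.
56 Hz mod fs = 4 Hz.
4 Hz ≤ fs/2 = 26 Hz, appears at 4 Hz.
56 Hz and 152 Hz both map to 4 Hz.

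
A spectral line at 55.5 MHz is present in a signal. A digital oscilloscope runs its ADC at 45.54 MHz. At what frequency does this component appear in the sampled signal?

55.5 MHz mod fs = 9.96 MHz.
9.96 MHz ≤ fs/2 = 22.77 MHz, appears at 9.96 MHz.

9.96 MHz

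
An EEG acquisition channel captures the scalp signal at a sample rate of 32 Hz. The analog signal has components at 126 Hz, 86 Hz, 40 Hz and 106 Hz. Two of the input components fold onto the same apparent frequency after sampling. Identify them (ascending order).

fs/2 = 16 Hz.
126 Hz mod fs = 30 Hz.
30 Hz > fs/2 = 16 Hz, folds to fs − 30 Hz = 2 Hz.
86 Hz mod fs = 22 Hz.
22 Hz > fs/2 = 16 Hz, folds to fs − 22 Hz = 10 Hz.
40 Hz mod fs = 8 Hz.
8 Hz ≤ fs/2 = 16 Hz, appears at 8 Hz.
106 Hz mod fs = 10 Hz.
10 Hz ≤ fs/2 = 16 Hz, appears at 10 Hz.
86 Hz and 106 Hz both map to 10 Hz.

86 Hz, 106 Hz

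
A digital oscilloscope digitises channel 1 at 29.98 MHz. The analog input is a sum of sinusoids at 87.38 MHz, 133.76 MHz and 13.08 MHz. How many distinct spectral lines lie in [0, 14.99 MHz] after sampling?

3

fs/2 = 14.99 MHz.
87.38 MHz mod fs = 27.42 MHz.
27.42 MHz > fs/2 = 14.99 MHz, folds to fs − 27.42 MHz = 2.56 MHz.
133.76 MHz mod fs = 13.84 MHz.
13.84 MHz ≤ fs/2 = 14.99 MHz, appears at 13.84 MHz.
13.08 MHz ≤ fs/2 = 14.99 MHz, passes unchanged.
Distinct values: {2.56 MHz, 13.08 MHz, 13.84 MHz} → 3.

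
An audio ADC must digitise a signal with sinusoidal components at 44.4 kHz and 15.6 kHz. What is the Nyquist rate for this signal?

Highest-frequency component: 44.4 kHz.
Nyquist rate = 2 × 44.4 kHz = 88.8 kHz.

88.8 kHz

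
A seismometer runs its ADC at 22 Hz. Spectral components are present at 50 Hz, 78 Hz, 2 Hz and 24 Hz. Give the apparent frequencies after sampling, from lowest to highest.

fs/2 = 11 Hz.
50 Hz mod fs = 6 Hz.
6 Hz ≤ fs/2 = 11 Hz, appears at 6 Hz.
78 Hz mod fs = 12 Hz.
12 Hz > fs/2 = 11 Hz, folds to fs − 12 Hz = 10 Hz.
2 Hz ≤ fs/2 = 11 Hz, passes unchanged.
24 Hz mod fs = 2 Hz.
2 Hz ≤ fs/2 = 11 Hz, appears at 2 Hz.
Distinct values: {2 Hz, 6 Hz, 10 Hz}.

2 Hz, 6 Hz, 10 Hz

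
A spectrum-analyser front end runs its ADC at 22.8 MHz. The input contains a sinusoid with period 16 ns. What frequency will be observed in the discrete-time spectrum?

5.9 MHz

T = 16 ns → f = 1/T = 62.5 MHz.
62.5 MHz mod fs = 16.9 MHz.
16.9 MHz > fs/2 = 11.4 MHz, folds to fs − 16.9 MHz = 5.9 MHz.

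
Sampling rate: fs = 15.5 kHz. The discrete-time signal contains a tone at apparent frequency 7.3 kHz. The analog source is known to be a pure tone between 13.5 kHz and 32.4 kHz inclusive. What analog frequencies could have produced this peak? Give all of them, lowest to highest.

Frequencies that alias to 7.3 kHz are k·fs ± 7.3 kHz for integer k ≥ 0.
k=0: 7.3 kHz.
k=1: 8.2 kHz, 22.8 kHz.
k=2: 23.7 kHz, 38.3 kHz.
k=3: 39.2 kHz, 53.8 kHz.
Within [13.5 kHz, 32.4 kHz]: 22.8 kHz, 23.7 kHz.

22.8 kHz, 23.7 kHz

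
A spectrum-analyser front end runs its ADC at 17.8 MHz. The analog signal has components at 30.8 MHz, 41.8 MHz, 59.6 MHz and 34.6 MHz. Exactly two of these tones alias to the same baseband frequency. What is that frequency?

6.2 MHz

fs/2 = 8.9 MHz.
30.8 MHz mod fs = 13 MHz.
13 MHz > fs/2 = 8.9 MHz, folds to fs − 13 MHz = 4.8 MHz.
41.8 MHz mod fs = 6.2 MHz.
6.2 MHz ≤ fs/2 = 8.9 MHz, appears at 6.2 MHz.
59.6 MHz mod fs = 6.2 MHz.
6.2 MHz ≤ fs/2 = 8.9 MHz, appears at 6.2 MHz.
34.6 MHz mod fs = 16.8 MHz.
16.8 MHz > fs/2 = 8.9 MHz, folds to fs − 16.8 MHz = 1 MHz.
41.8 MHz and 59.6 MHz both map to 6.2 MHz.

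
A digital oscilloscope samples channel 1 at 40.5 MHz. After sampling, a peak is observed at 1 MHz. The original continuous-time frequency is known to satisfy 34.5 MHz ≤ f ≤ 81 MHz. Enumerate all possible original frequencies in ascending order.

39.5 MHz, 41.5 MHz, 80 MHz

Frequencies that alias to 1 MHz are k·fs ± 1 MHz for integer k ≥ 0.
k=0: 1 MHz.
k=1: 39.5 MHz, 41.5 MHz.
k=2: 80 MHz, 82 MHz.
k=3: 120.5 MHz, 122.5 MHz.
Within [34.5 MHz, 81 MHz]: 39.5 MHz, 41.5 MHz, 80 MHz.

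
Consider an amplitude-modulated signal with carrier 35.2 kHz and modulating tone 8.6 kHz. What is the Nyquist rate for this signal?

87.6 kHz

AM sidebands sit at fc ± fm = 26.6 kHz and 43.8 kHz.
Highest-frequency component: 43.8 kHz.
Nyquist rate = 2 × 43.8 kHz = 87.6 kHz.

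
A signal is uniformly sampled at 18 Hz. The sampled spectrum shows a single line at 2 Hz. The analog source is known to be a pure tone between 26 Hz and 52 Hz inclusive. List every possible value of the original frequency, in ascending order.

Frequencies that alias to 2 Hz are k·fs ± 2 Hz for integer k ≥ 0.
k=0: 2 Hz.
k=1: 16 Hz, 20 Hz.
k=2: 34 Hz, 38 Hz.
k=3: 52 Hz, 56 Hz.
k=4: 70 Hz, 74 Hz.
Within [26 Hz, 52 Hz]: 34 Hz, 38 Hz, 52 Hz.

34 Hz, 38 Hz, 52 Hz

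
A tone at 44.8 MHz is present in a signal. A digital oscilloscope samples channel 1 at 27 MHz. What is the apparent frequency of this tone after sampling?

44.8 MHz mod fs = 17.8 MHz.
17.8 MHz > fs/2 = 13.5 MHz, folds to fs − 17.8 MHz = 9.2 MHz.

9.2 MHz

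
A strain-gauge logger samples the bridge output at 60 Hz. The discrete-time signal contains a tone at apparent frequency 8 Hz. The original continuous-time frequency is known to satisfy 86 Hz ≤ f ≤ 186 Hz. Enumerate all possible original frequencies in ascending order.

112 Hz, 128 Hz, 172 Hz

Frequencies that alias to 8 Hz are k·fs ± 8 Hz for integer k ≥ 0.
k=0: 8 Hz.
k=1: 52 Hz, 68 Hz.
k=2: 112 Hz, 128 Hz.
k=3: 172 Hz, 188 Hz.
k=4: 232 Hz, 248 Hz.
Within [86 Hz, 186 Hz]: 112 Hz, 128 Hz, 172 Hz.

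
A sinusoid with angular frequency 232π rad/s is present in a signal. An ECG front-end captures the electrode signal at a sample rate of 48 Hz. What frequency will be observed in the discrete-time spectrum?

ω = 232π rad/s → f = ω/(2π) = 116 Hz.
116 Hz mod fs = 20 Hz.
20 Hz ≤ fs/2 = 24 Hz, appears at 20 Hz.

20 Hz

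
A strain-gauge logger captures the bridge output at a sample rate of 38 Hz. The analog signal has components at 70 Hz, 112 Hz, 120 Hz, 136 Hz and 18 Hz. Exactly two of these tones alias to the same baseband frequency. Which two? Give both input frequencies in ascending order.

70 Hz, 120 Hz

fs/2 = 19 Hz.
70 Hz mod fs = 32 Hz.
32 Hz > fs/2 = 19 Hz, folds to fs − 32 Hz = 6 Hz.
112 Hz mod fs = 36 Hz.
36 Hz > fs/2 = 19 Hz, folds to fs − 36 Hz = 2 Hz.
120 Hz mod fs = 6 Hz.
6 Hz ≤ fs/2 = 19 Hz, appears at 6 Hz.
136 Hz mod fs = 22 Hz.
22 Hz > fs/2 = 19 Hz, folds to fs − 22 Hz = 16 Hz.
18 Hz ≤ fs/2 = 19 Hz, passes unchanged.
70 Hz and 120 Hz both map to 6 Hz.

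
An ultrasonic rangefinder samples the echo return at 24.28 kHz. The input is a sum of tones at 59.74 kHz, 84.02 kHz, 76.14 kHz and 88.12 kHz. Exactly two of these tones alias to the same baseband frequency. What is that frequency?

fs/2 = 12.14 kHz.
59.74 kHz mod fs = 11.18 kHz.
11.18 kHz ≤ fs/2 = 12.14 kHz, appears at 11.18 kHz.
84.02 kHz mod fs = 11.18 kHz.
11.18 kHz ≤ fs/2 = 12.14 kHz, appears at 11.18 kHz.
76.14 kHz mod fs = 3.3 kHz.
3.3 kHz ≤ fs/2 = 12.14 kHz, appears at 3.3 kHz.
88.12 kHz mod fs = 15.28 kHz.
15.28 kHz > fs/2 = 12.14 kHz, folds to fs − 15.28 kHz = 9 kHz.
59.74 kHz and 84.02 kHz both map to 11.18 kHz.

11.18 kHz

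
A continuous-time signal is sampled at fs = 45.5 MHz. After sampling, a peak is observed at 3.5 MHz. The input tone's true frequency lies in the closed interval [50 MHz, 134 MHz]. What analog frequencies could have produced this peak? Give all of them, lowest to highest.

Frequencies that alias to 3.5 MHz are k·fs ± 3.5 MHz for integer k ≥ 0.
k=0: 3.5 MHz.
k=1: 42 MHz, 49 MHz.
k=2: 87.5 MHz, 94.5 MHz.
k=3: 133 MHz, 140 MHz.
k=4: 178.5 MHz, 185.5 MHz.
Within [50 MHz, 134 MHz]: 87.5 MHz, 94.5 MHz, 133 MHz.

87.5 MHz, 94.5 MHz, 133 MHz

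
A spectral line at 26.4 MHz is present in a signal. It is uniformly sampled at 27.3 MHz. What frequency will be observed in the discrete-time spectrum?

0.9 MHz

26.4 MHz > fs/2 = 13.65 MHz, folds to fs − 26.4 MHz = 0.9 MHz.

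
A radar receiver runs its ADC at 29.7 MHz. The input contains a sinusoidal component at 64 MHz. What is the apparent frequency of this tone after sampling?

4.6 MHz

64 MHz mod fs = 4.6 MHz.
4.6 MHz ≤ fs/2 = 14.85 MHz, appears at 4.6 MHz.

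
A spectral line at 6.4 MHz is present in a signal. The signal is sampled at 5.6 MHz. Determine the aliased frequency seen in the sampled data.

0.8 MHz

6.4 MHz mod fs = 0.8 MHz.
0.8 MHz ≤ fs/2 = 2.8 MHz, appears at 0.8 MHz.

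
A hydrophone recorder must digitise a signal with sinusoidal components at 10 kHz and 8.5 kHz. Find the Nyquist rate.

Highest-frequency component: 10 kHz.
Nyquist rate = 2 × 10 kHz = 20 kHz.

20 kHz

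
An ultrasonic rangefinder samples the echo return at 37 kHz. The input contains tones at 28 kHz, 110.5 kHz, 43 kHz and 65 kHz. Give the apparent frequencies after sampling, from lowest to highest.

fs/2 = 18.5 kHz.
28 kHz > fs/2 = 18.5 kHz, folds to fs − 28 kHz = 9 kHz.
110.5 kHz mod fs = 36.5 kHz.
36.5 kHz > fs/2 = 18.5 kHz, folds to fs − 36.5 kHz = 0.5 kHz.
43 kHz mod fs = 6 kHz.
6 kHz ≤ fs/2 = 18.5 kHz, appears at 6 kHz.
65 kHz mod fs = 28 kHz.
28 kHz > fs/2 = 18.5 kHz, folds to fs − 28 kHz = 9 kHz.
Distinct values: {0.5 kHz, 6 kHz, 9 kHz}.

0.5 kHz, 6 kHz, 9 kHz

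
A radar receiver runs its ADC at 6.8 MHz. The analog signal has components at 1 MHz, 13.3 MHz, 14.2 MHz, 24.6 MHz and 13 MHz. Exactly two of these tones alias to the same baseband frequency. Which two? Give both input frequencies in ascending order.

13 MHz, 14.2 MHz

fs/2 = 3.4 MHz.
1 MHz ≤ fs/2 = 3.4 MHz, passes unchanged.
13.3 MHz mod fs = 6.5 MHz.
6.5 MHz > fs/2 = 3.4 MHz, folds to fs − 6.5 MHz = 0.3 MHz.
14.2 MHz mod fs = 0.6 MHz.
0.6 MHz ≤ fs/2 = 3.4 MHz, appears at 0.6 MHz.
24.6 MHz mod fs = 4.2 MHz.
4.2 MHz > fs/2 = 3.4 MHz, folds to fs − 4.2 MHz = 2.6 MHz.
13 MHz mod fs = 6.2 MHz.
6.2 MHz > fs/2 = 3.4 MHz, folds to fs − 6.2 MHz = 0.6 MHz.
13 MHz and 14.2 MHz both map to 0.6 MHz.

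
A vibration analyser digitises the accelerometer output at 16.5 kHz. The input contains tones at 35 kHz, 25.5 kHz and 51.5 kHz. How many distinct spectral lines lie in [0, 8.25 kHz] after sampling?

2

fs/2 = 8.25 kHz.
35 kHz mod fs = 2 kHz.
2 kHz ≤ fs/2 = 8.25 kHz, appears at 2 kHz.
25.5 kHz mod fs = 9 kHz.
9 kHz > fs/2 = 8.25 kHz, folds to fs − 9 kHz = 7.5 kHz.
51.5 kHz mod fs = 2 kHz.
2 kHz ≤ fs/2 = 8.25 kHz, appears at 2 kHz.
Distinct values: {2 kHz, 7.5 kHz} → 2.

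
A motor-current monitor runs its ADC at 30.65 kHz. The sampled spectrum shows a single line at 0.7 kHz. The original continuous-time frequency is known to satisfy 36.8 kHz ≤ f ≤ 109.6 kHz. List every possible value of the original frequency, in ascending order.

60.6 kHz, 62 kHz, 91.25 kHz, 92.65 kHz

Frequencies that alias to 0.7 kHz are k·fs ± 0.7 kHz for integer k ≥ 0.
k=0: 0.7 kHz.
k=1: 29.95 kHz, 31.35 kHz.
k=2: 60.6 kHz, 62 kHz.
k=3: 91.25 kHz, 92.65 kHz.
k=4: 121.9 kHz, 123.3 kHz.
Within [36.8 kHz, 109.6 kHz]: 60.6 kHz, 62 kHz, 91.25 kHz, 92.65 kHz.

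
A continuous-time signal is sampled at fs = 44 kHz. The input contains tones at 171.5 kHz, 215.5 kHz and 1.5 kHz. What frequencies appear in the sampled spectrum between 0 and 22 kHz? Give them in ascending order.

1.5 kHz, 4.5 kHz

fs/2 = 22 kHz.
171.5 kHz mod fs = 39.5 kHz.
39.5 kHz > fs/2 = 22 kHz, folds to fs − 39.5 kHz = 4.5 kHz.
215.5 kHz mod fs = 39.5 kHz.
39.5 kHz > fs/2 = 22 kHz, folds to fs − 39.5 kHz = 4.5 kHz.
1.5 kHz ≤ fs/2 = 22 kHz, passes unchanged.
Distinct values: {1.5 kHz, 4.5 kHz}.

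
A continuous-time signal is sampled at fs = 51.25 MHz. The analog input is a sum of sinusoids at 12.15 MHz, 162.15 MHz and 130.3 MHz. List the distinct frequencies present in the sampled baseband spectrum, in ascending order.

fs/2 = 25.625 MHz.
12.15 MHz ≤ fs/2 = 25.625 MHz, passes unchanged.
162.15 MHz mod fs = 8.4 MHz.
8.4 MHz ≤ fs/2 = 25.625 MHz, appears at 8.4 MHz.
130.3 MHz mod fs = 27.8 MHz.
27.8 MHz > fs/2 = 25.625 MHz, folds to fs − 27.8 MHz = 23.45 MHz.
Distinct values: {8.4 MHz, 12.15 MHz, 23.45 MHz}.

8.4 MHz, 12.15 MHz, 23.45 MHz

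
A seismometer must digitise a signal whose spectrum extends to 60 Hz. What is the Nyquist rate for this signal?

120 Hz

Nyquist rate = 2 × 60 Hz = 120 Hz.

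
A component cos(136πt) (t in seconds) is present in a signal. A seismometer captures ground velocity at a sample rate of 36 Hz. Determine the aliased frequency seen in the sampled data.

ω = 136π rad/s → f = ω/(2π) = 68 Hz.
68 Hz mod fs = 32 Hz.
32 Hz > fs/2 = 18 Hz, folds to fs − 32 Hz = 4 Hz.

4 Hz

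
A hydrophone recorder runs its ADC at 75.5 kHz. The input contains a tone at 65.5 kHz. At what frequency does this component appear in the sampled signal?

65.5 kHz > fs/2 = 37.75 kHz, folds to fs − 65.5 kHz = 10 kHz.

10 kHz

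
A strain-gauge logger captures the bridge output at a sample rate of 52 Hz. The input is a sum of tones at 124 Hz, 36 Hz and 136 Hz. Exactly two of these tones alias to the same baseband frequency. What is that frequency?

20 Hz

fs/2 = 26 Hz.
124 Hz mod fs = 20 Hz.
20 Hz ≤ fs/2 = 26 Hz, appears at 20 Hz.
36 Hz > fs/2 = 26 Hz, folds to fs − 36 Hz = 16 Hz.
136 Hz mod fs = 32 Hz.
32 Hz > fs/2 = 26 Hz, folds to fs − 32 Hz = 20 Hz.
124 Hz and 136 Hz both map to 20 Hz.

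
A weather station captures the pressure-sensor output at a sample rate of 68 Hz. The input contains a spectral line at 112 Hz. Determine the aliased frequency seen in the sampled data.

24 Hz

112 Hz mod fs = 44 Hz.
44 Hz > fs/2 = 34 Hz, folds to fs − 44 Hz = 24 Hz.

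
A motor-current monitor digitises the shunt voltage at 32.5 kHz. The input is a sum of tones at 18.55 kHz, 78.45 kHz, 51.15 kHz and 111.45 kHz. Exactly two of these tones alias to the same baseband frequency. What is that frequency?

fs/2 = 16.25 kHz.
18.55 kHz > fs/2 = 16.25 kHz, folds to fs − 18.55 kHz = 13.95 kHz.
78.45 kHz mod fs = 13.45 kHz.
13.45 kHz ≤ fs/2 = 16.25 kHz, appears at 13.45 kHz.
51.15 kHz mod fs = 18.65 kHz.
18.65 kHz > fs/2 = 16.25 kHz, folds to fs − 18.65 kHz = 13.85 kHz.
111.45 kHz mod fs = 13.95 kHz.
13.95 kHz ≤ fs/2 = 16.25 kHz, appears at 13.95 kHz.
18.55 kHz and 111.45 kHz both map to 13.95 kHz.

13.95 kHz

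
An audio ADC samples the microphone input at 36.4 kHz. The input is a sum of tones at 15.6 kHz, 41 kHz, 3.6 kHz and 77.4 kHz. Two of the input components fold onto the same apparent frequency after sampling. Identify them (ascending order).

41 kHz, 77.4 kHz

fs/2 = 18.2 kHz.
15.6 kHz ≤ fs/2 = 18.2 kHz, passes unchanged.
41 kHz mod fs = 4.6 kHz.
4.6 kHz ≤ fs/2 = 18.2 kHz, appears at 4.6 kHz.
3.6 kHz ≤ fs/2 = 18.2 kHz, passes unchanged.
77.4 kHz mod fs = 4.6 kHz.
4.6 kHz ≤ fs/2 = 18.2 kHz, appears at 4.6 kHz.
41 kHz and 77.4 kHz both map to 4.6 kHz.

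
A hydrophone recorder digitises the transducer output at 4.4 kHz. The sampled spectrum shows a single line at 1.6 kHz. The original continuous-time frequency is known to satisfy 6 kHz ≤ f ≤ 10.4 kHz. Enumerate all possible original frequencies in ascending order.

Frequencies that alias to 1.6 kHz are k·fs ± 1.6 kHz for integer k ≥ 0.
k=0: 1.6 kHz.
k=1: 2.8 kHz, 6 kHz.
k=2: 7.2 kHz, 10.4 kHz.
k=3: 11.6 kHz, 14.8 kHz.
Within [6 kHz, 10.4 kHz]: 6 kHz, 7.2 kHz, 10.4 kHz.

6 kHz, 7.2 kHz, 10.4 kHz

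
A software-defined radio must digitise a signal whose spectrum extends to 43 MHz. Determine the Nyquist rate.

Nyquist rate = 2 × 43 MHz = 86 MHz.

86 MHz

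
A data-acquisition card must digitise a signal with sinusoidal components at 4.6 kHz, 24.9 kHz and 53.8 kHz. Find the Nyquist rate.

Highest-frequency component: 53.8 kHz.
Nyquist rate = 2 × 53.8 kHz = 107.6 kHz.

107.6 kHz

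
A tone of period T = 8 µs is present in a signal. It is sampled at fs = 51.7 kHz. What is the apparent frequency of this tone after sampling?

T = 8 µs → f = 1/T = 125 kHz.
125 kHz mod fs = 21.6 kHz.
21.6 kHz ≤ fs/2 = 25.85 kHz, appears at 21.6 kHz.

21.6 kHz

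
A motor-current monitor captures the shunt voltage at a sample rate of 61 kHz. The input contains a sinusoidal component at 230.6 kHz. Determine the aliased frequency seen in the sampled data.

230.6 kHz mod fs = 47.6 kHz.
47.6 kHz > fs/2 = 30.5 kHz, folds to fs − 47.6 kHz = 13.4 kHz.

13.4 kHz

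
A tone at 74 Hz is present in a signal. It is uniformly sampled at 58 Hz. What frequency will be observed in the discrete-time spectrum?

74 Hz mod fs = 16 Hz.
16 Hz ≤ fs/2 = 29 Hz, appears at 16 Hz.

16 Hz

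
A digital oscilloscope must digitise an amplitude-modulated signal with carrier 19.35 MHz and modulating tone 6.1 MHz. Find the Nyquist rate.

AM sidebands sit at fc ± fm = 13.25 MHz and 25.45 MHz.
Highest-frequency component: 25.45 MHz.
Nyquist rate = 2 × 25.45 MHz = 50.9 MHz.

50.9 MHz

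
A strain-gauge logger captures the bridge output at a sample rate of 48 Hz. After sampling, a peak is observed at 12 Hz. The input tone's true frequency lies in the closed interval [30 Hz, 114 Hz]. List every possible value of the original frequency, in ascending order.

Frequencies that alias to 12 Hz are k·fs ± 12 Hz for integer k ≥ 0.
k=0: 12 Hz.
k=1: 36 Hz, 60 Hz.
k=2: 84 Hz, 108 Hz.
k=3: 132 Hz, 156 Hz.
Within [30 Hz, 114 Hz]: 36 Hz, 60 Hz, 84 Hz, 108 Hz.

36 Hz, 60 Hz, 84 Hz, 108 Hz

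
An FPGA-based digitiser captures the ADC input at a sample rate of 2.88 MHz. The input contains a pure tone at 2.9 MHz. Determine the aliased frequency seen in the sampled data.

2.9 MHz mod fs = 0.02 MHz.
0.02 MHz ≤ fs/2 = 1.44 MHz, appears at 0.02 MHz.

0.02 MHz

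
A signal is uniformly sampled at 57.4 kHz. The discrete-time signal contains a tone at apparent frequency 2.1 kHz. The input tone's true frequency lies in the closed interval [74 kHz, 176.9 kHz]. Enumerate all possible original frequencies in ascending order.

Frequencies that alias to 2.1 kHz are k·fs ± 2.1 kHz for integer k ≥ 0.
k=0: 2.1 kHz.
k=1: 55.3 kHz, 59.5 kHz.
k=2: 112.7 kHz, 116.9 kHz.
k=3: 170.1 kHz, 174.3 kHz.
k=4: 227.5 kHz, 231.7 kHz.
Within [74 kHz, 176.9 kHz]: 112.7 kHz, 116.9 kHz, 170.1 kHz, 174.3 kHz.

112.7 kHz, 116.9 kHz, 170.1 kHz, 174.3 kHz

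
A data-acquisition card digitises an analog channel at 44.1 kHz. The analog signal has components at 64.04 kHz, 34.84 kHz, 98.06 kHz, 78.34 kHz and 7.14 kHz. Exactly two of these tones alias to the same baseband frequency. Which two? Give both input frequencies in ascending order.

78.34 kHz, 98.06 kHz

fs/2 = 22.05 kHz.
64.04 kHz mod fs = 19.94 kHz.
19.94 kHz ≤ fs/2 = 22.05 kHz, appears at 19.94 kHz.
34.84 kHz > fs/2 = 22.05 kHz, folds to fs − 34.84 kHz = 9.26 kHz.
98.06 kHz mod fs = 9.86 kHz.
9.86 kHz ≤ fs/2 = 22.05 kHz, appears at 9.86 kHz.
78.34 kHz mod fs = 34.24 kHz.
34.24 kHz > fs/2 = 22.05 kHz, folds to fs − 34.24 kHz = 9.86 kHz.
7.14 kHz ≤ fs/2 = 22.05 kHz, passes unchanged.
78.34 kHz and 98.06 kHz both map to 9.86 kHz.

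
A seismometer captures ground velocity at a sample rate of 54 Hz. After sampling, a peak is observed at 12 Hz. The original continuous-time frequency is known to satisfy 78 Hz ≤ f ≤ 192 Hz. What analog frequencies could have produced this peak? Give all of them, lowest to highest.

96 Hz, 120 Hz, 150 Hz, 174 Hz

Frequencies that alias to 12 Hz are k·fs ± 12 Hz for integer k ≥ 0.
k=0: 12 Hz.
k=1: 42 Hz, 66 Hz.
k=2: 96 Hz, 120 Hz.
k=3: 150 Hz, 174 Hz.
k=4: 204 Hz, 228 Hz.
Within [78 Hz, 192 Hz]: 96 Hz, 120 Hz, 150 Hz, 174 Hz.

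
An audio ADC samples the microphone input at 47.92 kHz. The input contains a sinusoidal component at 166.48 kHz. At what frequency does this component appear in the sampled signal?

166.48 kHz mod fs = 22.72 kHz.
22.72 kHz ≤ fs/2 = 23.96 kHz, appears at 22.72 kHz.

22.72 kHz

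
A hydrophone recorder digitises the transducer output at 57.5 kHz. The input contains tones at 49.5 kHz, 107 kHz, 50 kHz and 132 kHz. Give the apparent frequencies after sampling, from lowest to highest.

7.5 kHz, 8 kHz, 17 kHz

fs/2 = 28.75 kHz.
49.5 kHz > fs/2 = 28.75 kHz, folds to fs − 49.5 kHz = 8 kHz.
107 kHz mod fs = 49.5 kHz.
49.5 kHz > fs/2 = 28.75 kHz, folds to fs − 49.5 kHz = 8 kHz.
50 kHz > fs/2 = 28.75 kHz, folds to fs − 50 kHz = 7.5 kHz.
132 kHz mod fs = 17 kHz.
17 kHz ≤ fs/2 = 28.75 kHz, appears at 17 kHz.
Distinct values: {7.5 kHz, 8 kHz, 17 kHz}.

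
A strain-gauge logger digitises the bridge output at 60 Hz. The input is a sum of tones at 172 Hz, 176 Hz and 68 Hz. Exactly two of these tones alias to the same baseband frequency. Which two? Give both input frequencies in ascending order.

68 Hz, 172 Hz

fs/2 = 30 Hz.
172 Hz mod fs = 52 Hz.
52 Hz > fs/2 = 30 Hz, folds to fs − 52 Hz = 8 Hz.
176 Hz mod fs = 56 Hz.
56 Hz > fs/2 = 30 Hz, folds to fs − 56 Hz = 4 Hz.
68 Hz mod fs = 8 Hz.
8 Hz ≤ fs/2 = 30 Hz, appears at 8 Hz.
68 Hz and 172 Hz both map to 8 Hz.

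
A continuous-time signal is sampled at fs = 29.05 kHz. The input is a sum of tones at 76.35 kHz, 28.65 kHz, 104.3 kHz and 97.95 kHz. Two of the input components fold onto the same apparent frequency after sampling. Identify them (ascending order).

fs/2 = 14.525 kHz.
76.35 kHz mod fs = 18.25 kHz.
18.25 kHz > fs/2 = 14.525 kHz, folds to fs − 18.25 kHz = 10.8 kHz.
28.65 kHz > fs/2 = 14.525 kHz, folds to fs − 28.65 kHz = 0.4 kHz.
104.3 kHz mod fs = 17.15 kHz.
17.15 kHz > fs/2 = 14.525 kHz, folds to fs − 17.15 kHz = 11.9 kHz.
97.95 kHz mod fs = 10.8 kHz.
10.8 kHz ≤ fs/2 = 14.525 kHz, appears at 10.8 kHz.
76.35 kHz and 97.95 kHz both map to 10.8 kHz.

76.35 kHz, 97.95 kHz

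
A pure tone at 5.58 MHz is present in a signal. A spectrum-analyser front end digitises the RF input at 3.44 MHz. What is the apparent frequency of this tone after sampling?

1.3 MHz

5.58 MHz mod fs = 2.14 MHz.
2.14 MHz > fs/2 = 1.72 MHz, folds to fs − 2.14 MHz = 1.3 MHz.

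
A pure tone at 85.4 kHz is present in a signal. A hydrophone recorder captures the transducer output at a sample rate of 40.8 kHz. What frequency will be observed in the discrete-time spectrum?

3.8 kHz

85.4 kHz mod fs = 3.8 kHz.
3.8 kHz ≤ fs/2 = 20.4 kHz, appears at 3.8 kHz.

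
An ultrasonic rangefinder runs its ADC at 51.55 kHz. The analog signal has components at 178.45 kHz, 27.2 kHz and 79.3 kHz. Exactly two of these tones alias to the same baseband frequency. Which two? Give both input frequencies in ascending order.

79.3 kHz, 178.45 kHz

fs/2 = 25.775 kHz.
178.45 kHz mod fs = 23.8 kHz.
23.8 kHz ≤ fs/2 = 25.775 kHz, appears at 23.8 kHz.
27.2 kHz > fs/2 = 25.775 kHz, folds to fs − 27.2 kHz = 24.35 kHz.
79.3 kHz mod fs = 27.75 kHz.
27.75 kHz > fs/2 = 25.775 kHz, folds to fs − 27.75 kHz = 23.8 kHz.
79.3 kHz and 178.45 kHz both map to 23.8 kHz.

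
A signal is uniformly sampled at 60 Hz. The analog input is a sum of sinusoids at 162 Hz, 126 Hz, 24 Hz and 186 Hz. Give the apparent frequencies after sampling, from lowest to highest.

fs/2 = 30 Hz.
162 Hz mod fs = 42 Hz.
42 Hz > fs/2 = 30 Hz, folds to fs − 42 Hz = 18 Hz.
126 Hz mod fs = 6 Hz.
6 Hz ≤ fs/2 = 30 Hz, appears at 6 Hz.
24 Hz ≤ fs/2 = 30 Hz, passes unchanged.
186 Hz mod fs = 6 Hz.
6 Hz ≤ fs/2 = 30 Hz, appears at 6 Hz.
Distinct values: {6 Hz, 18 Hz, 24 Hz}.

6 Hz, 18 Hz, 24 Hz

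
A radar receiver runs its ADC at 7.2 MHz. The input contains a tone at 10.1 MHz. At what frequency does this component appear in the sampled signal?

10.1 MHz mod fs = 2.9 MHz.
2.9 MHz ≤ fs/2 = 3.6 MHz, appears at 2.9 MHz.

2.9 MHz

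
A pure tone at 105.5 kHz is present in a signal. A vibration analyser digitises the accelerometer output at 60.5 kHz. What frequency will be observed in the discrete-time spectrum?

105.5 kHz mod fs = 45 kHz.
45 kHz > fs/2 = 30.25 kHz, folds to fs − 45 kHz = 15.5 kHz.

15.5 kHz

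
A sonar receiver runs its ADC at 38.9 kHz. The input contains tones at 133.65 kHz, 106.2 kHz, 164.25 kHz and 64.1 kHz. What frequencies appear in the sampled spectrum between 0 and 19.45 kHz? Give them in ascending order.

fs/2 = 19.45 kHz.
133.65 kHz mod fs = 16.95 kHz.
16.95 kHz ≤ fs/2 = 19.45 kHz, appears at 16.95 kHz.
106.2 kHz mod fs = 28.4 kHz.
28.4 kHz > fs/2 = 19.45 kHz, folds to fs − 28.4 kHz = 10.5 kHz.
164.25 kHz mod fs = 8.65 kHz.
8.65 kHz ≤ fs/2 = 19.45 kHz, appears at 8.65 kHz.
64.1 kHz mod fs = 25.2 kHz.
25.2 kHz > fs/2 = 19.45 kHz, folds to fs − 25.2 kHz = 13.7 kHz.
Distinct values: {8.65 kHz, 10.5 kHz, 13.7 kHz, 16.95 kHz}.

8.65 kHz, 10.5 kHz, 13.7 kHz, 16.95 kHz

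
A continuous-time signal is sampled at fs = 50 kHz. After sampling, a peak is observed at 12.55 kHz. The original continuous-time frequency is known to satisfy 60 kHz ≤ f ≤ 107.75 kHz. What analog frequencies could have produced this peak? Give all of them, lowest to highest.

62.55 kHz, 87.45 kHz

Frequencies that alias to 12.55 kHz are k·fs ± 12.55 kHz for integer k ≥ 0.
k=0: 12.55 kHz.
k=1: 37.45 kHz, 62.55 kHz.
k=2: 87.45 kHz, 112.55 kHz.
k=3: 137.45 kHz, 162.55 kHz.
Within [60 kHz, 107.75 kHz]: 62.55 kHz, 87.45 kHz.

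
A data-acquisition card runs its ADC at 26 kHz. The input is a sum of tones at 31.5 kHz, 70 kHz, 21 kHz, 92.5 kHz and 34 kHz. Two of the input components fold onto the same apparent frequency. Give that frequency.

fs/2 = 13 kHz.
31.5 kHz mod fs = 5.5 kHz.
5.5 kHz ≤ fs/2 = 13 kHz, appears at 5.5 kHz.
70 kHz mod fs = 18 kHz.
18 kHz > fs/2 = 13 kHz, folds to fs − 18 kHz = 8 kHz.
21 kHz > fs/2 = 13 kHz, folds to fs − 21 kHz = 5 kHz.
92.5 kHz mod fs = 14.5 kHz.
14.5 kHz > fs/2 = 13 kHz, folds to fs − 14.5 kHz = 11.5 kHz.
34 kHz mod fs = 8 kHz.
8 kHz ≤ fs/2 = 13 kHz, appears at 8 kHz.
34 kHz and 70 kHz both map to 8 kHz.

8 kHz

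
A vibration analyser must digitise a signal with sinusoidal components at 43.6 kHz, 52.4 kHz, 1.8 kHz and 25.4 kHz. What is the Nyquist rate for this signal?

Highest-frequency component: 52.4 kHz.
Nyquist rate = 2 × 52.4 kHz = 104.8 kHz.

104.8 kHz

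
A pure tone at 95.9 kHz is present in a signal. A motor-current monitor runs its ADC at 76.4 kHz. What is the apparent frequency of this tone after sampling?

19.5 kHz

95.9 kHz mod fs = 19.5 kHz.
19.5 kHz ≤ fs/2 = 38.2 kHz, appears at 19.5 kHz.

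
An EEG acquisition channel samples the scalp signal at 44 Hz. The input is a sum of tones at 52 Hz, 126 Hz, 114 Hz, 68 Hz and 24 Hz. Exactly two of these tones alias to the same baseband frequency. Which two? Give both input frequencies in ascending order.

fs/2 = 22 Hz.
52 Hz mod fs = 8 Hz.
8 Hz ≤ fs/2 = 22 Hz, appears at 8 Hz.
126 Hz mod fs = 38 Hz.
38 Hz > fs/2 = 22 Hz, folds to fs − 38 Hz = 6 Hz.
114 Hz mod fs = 26 Hz.
26 Hz > fs/2 = 22 Hz, folds to fs − 26 Hz = 18 Hz.
68 Hz mod fs = 24 Hz.
24 Hz > fs/2 = 22 Hz, folds to fs − 24 Hz = 20 Hz.
24 Hz > fs/2 = 22 Hz, folds to fs − 24 Hz = 20 Hz.
24 Hz and 68 Hz both map to 20 Hz.

24 Hz, 68 Hz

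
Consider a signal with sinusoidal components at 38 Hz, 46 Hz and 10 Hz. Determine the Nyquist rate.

Highest-frequency component: 46 Hz.
Nyquist rate = 2 × 46 Hz = 92 Hz.

92 Hz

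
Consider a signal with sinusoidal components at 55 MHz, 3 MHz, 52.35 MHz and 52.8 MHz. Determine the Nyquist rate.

Highest-frequency component: 55 MHz.
Nyquist rate = 2 × 55 MHz = 110 MHz.

110 MHz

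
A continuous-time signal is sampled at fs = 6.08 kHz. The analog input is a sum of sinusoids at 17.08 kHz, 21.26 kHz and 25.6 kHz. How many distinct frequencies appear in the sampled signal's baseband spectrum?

fs/2 = 3.04 kHz.
17.08 kHz mod fs = 4.92 kHz.
4.92 kHz > fs/2 = 3.04 kHz, folds to fs − 4.92 kHz = 1.16 kHz.
21.26 kHz mod fs = 3.02 kHz.
3.02 kHz ≤ fs/2 = 3.04 kHz, appears at 3.02 kHz.
25.6 kHz mod fs = 1.28 kHz.
1.28 kHz ≤ fs/2 = 3.04 kHz, appears at 1.28 kHz.
Distinct values: {1.16 kHz, 1.28 kHz, 3.02 kHz} → 3.

3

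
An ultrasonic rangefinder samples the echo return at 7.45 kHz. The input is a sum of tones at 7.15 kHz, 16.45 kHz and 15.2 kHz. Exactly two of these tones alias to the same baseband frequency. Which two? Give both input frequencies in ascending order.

fs/2 = 3.725 kHz.
7.15 kHz > fs/2 = 3.725 kHz, folds to fs − 7.15 kHz = 0.3 kHz.
16.45 kHz mod fs = 1.55 kHz.
1.55 kHz ≤ fs/2 = 3.725 kHz, appears at 1.55 kHz.
15.2 kHz mod fs = 0.3 kHz.
0.3 kHz ≤ fs/2 = 3.725 kHz, appears at 0.3 kHz.
7.15 kHz and 15.2 kHz both map to 0.3 kHz.

7.15 kHz, 15.2 kHz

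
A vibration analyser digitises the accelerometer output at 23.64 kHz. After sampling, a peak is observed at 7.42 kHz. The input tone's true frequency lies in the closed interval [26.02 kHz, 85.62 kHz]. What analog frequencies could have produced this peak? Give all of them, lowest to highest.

Frequencies that alias to 7.42 kHz are k·fs ± 7.42 kHz for integer k ≥ 0.
k=0: 7.42 kHz.
k=1: 16.22 kHz, 31.06 kHz.
k=2: 39.86 kHz, 54.7 kHz.
k=3: 63.5 kHz, 78.34 kHz.
k=4: 87.14 kHz, 101.98 kHz.
Within [26.02 kHz, 85.62 kHz]: 31.06 kHz, 39.86 kHz, 54.7 kHz, 63.5 kHz, 78.34 kHz.

31.06 kHz, 39.86 kHz, 54.7 kHz, 63.5 kHz, 78.34 kHz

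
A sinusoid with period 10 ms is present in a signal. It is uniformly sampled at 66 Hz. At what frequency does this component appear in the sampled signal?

32 Hz

T = 10 ms → f = 1/T = 100 Hz.
100 Hz mod fs = 34 Hz.
34 Hz > fs/2 = 33 Hz, folds to fs − 34 Hz = 32 Hz.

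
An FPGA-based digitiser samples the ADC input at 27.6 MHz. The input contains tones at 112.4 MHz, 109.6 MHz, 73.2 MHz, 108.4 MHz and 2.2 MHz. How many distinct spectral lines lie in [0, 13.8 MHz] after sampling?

4

fs/2 = 13.8 MHz.
112.4 MHz mod fs = 2 MHz.
2 MHz ≤ fs/2 = 13.8 MHz, appears at 2 MHz.
109.6 MHz mod fs = 26.8 MHz.
26.8 MHz > fs/2 = 13.8 MHz, folds to fs − 26.8 MHz = 0.8 MHz.
73.2 MHz mod fs = 18 MHz.
18 MHz > fs/2 = 13.8 MHz, folds to fs − 18 MHz = 9.6 MHz.
108.4 MHz mod fs = 25.6 MHz.
25.6 MHz > fs/2 = 13.8 MHz, folds to fs − 25.6 MHz = 2 MHz.
2.2 MHz ≤ fs/2 = 13.8 MHz, passes unchanged.
Distinct values: {0.8 MHz, 2 MHz, 2.2 MHz, 9.6 MHz} → 4.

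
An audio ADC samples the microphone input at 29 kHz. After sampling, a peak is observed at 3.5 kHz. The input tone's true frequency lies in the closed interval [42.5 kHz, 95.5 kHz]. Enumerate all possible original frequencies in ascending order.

54.5 kHz, 61.5 kHz, 83.5 kHz, 90.5 kHz

Frequencies that alias to 3.5 kHz are k·fs ± 3.5 kHz for integer k ≥ 0.
k=0: 3.5 kHz.
k=1: 25.5 kHz, 32.5 kHz.
k=2: 54.5 kHz, 61.5 kHz.
k=3: 83.5 kHz, 90.5 kHz.
k=4: 112.5 kHz, 119.5 kHz.
Within [42.5 kHz, 95.5 kHz]: 54.5 kHz, 61.5 kHz, 83.5 kHz, 90.5 kHz.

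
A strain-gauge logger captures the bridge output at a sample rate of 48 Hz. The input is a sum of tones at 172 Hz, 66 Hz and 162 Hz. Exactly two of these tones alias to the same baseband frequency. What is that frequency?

fs/2 = 24 Hz.
172 Hz mod fs = 28 Hz.
28 Hz > fs/2 = 24 Hz, folds to fs − 28 Hz = 20 Hz.
66 Hz mod fs = 18 Hz.
18 Hz ≤ fs/2 = 24 Hz, appears at 18 Hz.
162 Hz mod fs = 18 Hz.
18 Hz ≤ fs/2 = 24 Hz, appears at 18 Hz.
66 Hz and 162 Hz both map to 18 Hz.

18 Hz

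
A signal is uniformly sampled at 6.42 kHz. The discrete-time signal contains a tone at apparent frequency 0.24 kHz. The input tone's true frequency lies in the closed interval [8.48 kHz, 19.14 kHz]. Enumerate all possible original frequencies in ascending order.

12.6 kHz, 13.08 kHz, 19.02 kHz

Frequencies that alias to 0.24 kHz are k·fs ± 0.24 kHz for integer k ≥ 0.
k=0: 0.24 kHz.
k=1: 6.18 kHz, 6.66 kHz.
k=2: 12.6 kHz, 13.08 kHz.
k=3: 19.02 kHz, 19.5 kHz.
k=4: 25.44 kHz, 25.92 kHz.
Within [8.48 kHz, 19.14 kHz]: 12.6 kHz, 13.08 kHz, 19.02 kHz.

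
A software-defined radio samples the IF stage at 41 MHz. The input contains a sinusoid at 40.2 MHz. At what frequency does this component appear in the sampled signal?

40.2 MHz > fs/2 = 20.5 MHz, folds to fs − 40.2 MHz = 0.8 MHz.

0.8 MHz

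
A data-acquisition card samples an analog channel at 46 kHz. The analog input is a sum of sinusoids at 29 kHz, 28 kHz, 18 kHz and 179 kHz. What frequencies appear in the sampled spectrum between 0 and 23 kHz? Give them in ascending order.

fs/2 = 23 kHz.
29 kHz > fs/2 = 23 kHz, folds to fs − 29 kHz = 17 kHz.
28 kHz > fs/2 = 23 kHz, folds to fs − 28 kHz = 18 kHz.
18 kHz ≤ fs/2 = 23 kHz, passes unchanged.
179 kHz mod fs = 41 kHz.
41 kHz > fs/2 = 23 kHz, folds to fs − 41 kHz = 5 kHz.
Distinct values: {5 kHz, 17 kHz, 18 kHz}.

5 kHz, 17 kHz, 18 kHz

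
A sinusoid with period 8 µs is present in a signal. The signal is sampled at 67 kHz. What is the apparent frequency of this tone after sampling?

9 kHz

T = 8 µs → f = 1/T = 125 kHz.
125 kHz mod fs = 58 kHz.
58 kHz > fs/2 = 33.5 kHz, folds to fs − 58 kHz = 9 kHz.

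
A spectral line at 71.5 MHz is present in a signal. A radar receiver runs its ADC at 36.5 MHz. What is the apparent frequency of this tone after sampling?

1.5 MHz

71.5 MHz mod fs = 35 MHz.
35 MHz > fs/2 = 18.25 MHz, folds to fs − 35 MHz = 1.5 MHz.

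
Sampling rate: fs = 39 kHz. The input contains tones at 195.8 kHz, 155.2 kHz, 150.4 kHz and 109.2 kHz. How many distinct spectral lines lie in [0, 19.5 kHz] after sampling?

fs/2 = 19.5 kHz.
195.8 kHz mod fs = 0.8 kHz.
0.8 kHz ≤ fs/2 = 19.5 kHz, appears at 0.8 kHz.
155.2 kHz mod fs = 38.2 kHz.
38.2 kHz > fs/2 = 19.5 kHz, folds to fs − 38.2 kHz = 0.8 kHz.
150.4 kHz mod fs = 33.4 kHz.
33.4 kHz > fs/2 = 19.5 kHz, folds to fs − 33.4 kHz = 5.6 kHz.
109.2 kHz mod fs = 31.2 kHz.
31.2 kHz > fs/2 = 19.5 kHz, folds to fs − 31.2 kHz = 7.8 kHz.
Distinct values: {0.8 kHz, 5.6 kHz, 7.8 kHz} → 3.

3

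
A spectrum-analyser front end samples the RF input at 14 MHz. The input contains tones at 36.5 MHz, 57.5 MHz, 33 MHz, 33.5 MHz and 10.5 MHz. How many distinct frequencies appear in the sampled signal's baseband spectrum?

4

fs/2 = 7 MHz.
36.5 MHz mod fs = 8.5 MHz.
8.5 MHz > fs/2 = 7 MHz, folds to fs − 8.5 MHz = 5.5 MHz.
57.5 MHz mod fs = 1.5 MHz.
1.5 MHz ≤ fs/2 = 7 MHz, appears at 1.5 MHz.
33 MHz mod fs = 5 MHz.
5 MHz ≤ fs/2 = 7 MHz, appears at 5 MHz.
33.5 MHz mod fs = 5.5 MHz.
5.5 MHz ≤ fs/2 = 7 MHz, appears at 5.5 MHz.
10.5 MHz > fs/2 = 7 MHz, folds to fs − 10.5 MHz = 3.5 MHz.
Distinct values: {1.5 MHz, 3.5 MHz, 5 MHz, 5.5 MHz} → 4.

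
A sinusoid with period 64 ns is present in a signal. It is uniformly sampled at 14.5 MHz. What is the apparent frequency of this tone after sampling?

T = 64 ns → f = 1/T = 15.625 MHz.
15.625 MHz mod fs = 1.125 MHz.
1.125 MHz ≤ fs/2 = 7.25 MHz, appears at 1.125 MHz.

1.125 MHz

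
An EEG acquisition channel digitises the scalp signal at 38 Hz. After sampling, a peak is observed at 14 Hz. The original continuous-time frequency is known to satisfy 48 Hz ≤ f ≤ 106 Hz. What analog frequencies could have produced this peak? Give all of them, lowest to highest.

52 Hz, 62 Hz, 90 Hz, 100 Hz

Frequencies that alias to 14 Hz are k·fs ± 14 Hz for integer k ≥ 0.
k=0: 14 Hz.
k=1: 24 Hz, 52 Hz.
k=2: 62 Hz, 90 Hz.
k=3: 100 Hz, 128 Hz.
k=4: 138 Hz, 166 Hz.
Within [48 Hz, 106 Hz]: 52 Hz, 62 Hz, 90 Hz, 100 Hz.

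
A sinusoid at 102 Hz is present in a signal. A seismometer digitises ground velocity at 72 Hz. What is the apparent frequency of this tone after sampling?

102 Hz mod fs = 30 Hz.
30 Hz ≤ fs/2 = 36 Hz, appears at 30 Hz.

30 Hz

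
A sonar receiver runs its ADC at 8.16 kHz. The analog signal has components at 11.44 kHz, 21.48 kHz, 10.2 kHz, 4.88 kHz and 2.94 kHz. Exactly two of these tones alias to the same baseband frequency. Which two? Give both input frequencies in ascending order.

fs/2 = 4.08 kHz.
11.44 kHz mod fs = 3.28 kHz.
3.28 kHz ≤ fs/2 = 4.08 kHz, appears at 3.28 kHz.
21.48 kHz mod fs = 5.16 kHz.
5.16 kHz > fs/2 = 4.08 kHz, folds to fs − 5.16 kHz = 3 kHz.
10.2 kHz mod fs = 2.04 kHz.
2.04 kHz ≤ fs/2 = 4.08 kHz, appears at 2.04 kHz.
4.88 kHz > fs/2 = 4.08 kHz, folds to fs − 4.88 kHz = 3.28 kHz.
2.94 kHz ≤ fs/2 = 4.08 kHz, passes unchanged.
4.88 kHz and 11.44 kHz both map to 3.28 kHz.

4.88 kHz, 11.44 kHz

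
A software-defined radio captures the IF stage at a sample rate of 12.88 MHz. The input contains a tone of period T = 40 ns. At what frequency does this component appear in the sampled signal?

T = 40 ns → f = 1/T = 25 MHz.
25 MHz mod fs = 12.12 MHz.
12.12 MHz > fs/2 = 6.44 MHz, folds to fs − 12.12 MHz = 0.76 MHz.

0.76 MHz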